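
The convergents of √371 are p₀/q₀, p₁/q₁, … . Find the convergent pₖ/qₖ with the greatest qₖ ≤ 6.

77/4

√371 = [19; 3, 1, 4, 1, 3, 38, …] (period length 6).
Convergents:
  p_0/q_0 = 19/1
  p_1/q_1 = 58/3
  p_2/q_2 = 77/4
  p_3/q_3 = 366/19
q_2 = 4 ≤ 6 < 19 = q_3, so the answer is 77/4.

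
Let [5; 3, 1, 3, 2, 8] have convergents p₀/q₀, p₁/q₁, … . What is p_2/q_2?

Using pₖ = aₖpₖ₋₁ + pₖ₋₂, qₖ = aₖqₖ₋₁ + qₖ₋₂ (with p₋₁=1, p₋₂=0, q₋₁=0, q₋₂=1):
  k=0: a=5, p=5, q=1
  k=1: a=3, p=16, q=3
  k=2: a=1, p=21, q=4

21/4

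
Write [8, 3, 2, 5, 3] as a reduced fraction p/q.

1003/121

Using pₖ = aₖpₖ₋₁ + pₖ₋₂ and qₖ = aₖqₖ₋₁ + qₖ₋₂:
  k=0: a=8, p=8, q=1
  k=1: a=3, p=25, q=3
  k=2: a=2, p=58, q=7
  k=3: a=5, p=315, q=38
  k=4: a=3, p=1003, q=121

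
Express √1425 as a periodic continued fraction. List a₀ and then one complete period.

[37; 1, 2, 1, 74]

a₀ = ⌊√1425⌋ = 37.
With m₀=0, d₀=1 and mₖ₊₁ = dₖaₖ − mₖ, dₖ₊₁ = (n − mₖ₊₁²)/dₖ, aₖ₊₁ = ⌊(a₀+mₖ₊₁)/dₖ₊₁⌋:
  k=1: m=37, d=56, a=1
  k=2: m=19, d=19, a=2
  k=3: m=19, d=56, a=1
  k=4: m=37, d=1, a=74
d=1 and a=2a₀=74 at k=4, so the next step gives (m, d) = (37, 56) again — its k=1 value — and the period has length 4.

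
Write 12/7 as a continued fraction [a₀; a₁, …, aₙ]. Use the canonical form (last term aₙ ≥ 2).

[1; 1, 2, 2]

12 = 1*7 + 5
7 = 1*5 + 2
5 = 2*2 + 1
2 = 2*1 + 0  (stop)
So 12/7 = [1; 1, 2, 2].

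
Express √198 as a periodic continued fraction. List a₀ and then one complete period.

a₀ = ⌊√198⌋ = 14.
With m₀=0, d₀=1 and mₖ₊₁ = dₖaₖ − mₖ, dₖ₊₁ = (n − mₖ₊₁²)/dₖ, aₖ₊₁ = ⌊(a₀+mₖ₊₁)/dₖ₊₁⌋:
  k=1: m=14, d=2, a=14
  k=2: m=14, d=1, a=28
d=1 and a=2a₀=28 at k=2, so the next step gives (m, d) = (14, 2) again — its k=1 value — and the period has length 2.

[14; 14, 28]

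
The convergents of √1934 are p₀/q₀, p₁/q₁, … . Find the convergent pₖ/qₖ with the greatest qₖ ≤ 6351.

√1934 = [43; 1, 42, 1, 86, …] (period length 4).
Convergents:
  p_0/q_0 = 43/1
  p_1/q_1 = 44/1
  p_2/q_2 = 1891/43
  p_3/q_3 = 1935/44
  p_4/q_4 = 168301/3827
  p_5/q_5 = 170236/3871
  p_6/q_6 = 7318213/166409
q_5 = 3871 ≤ 6351 < 166409 = q_6, so the answer is 170236/3871.

170236/3871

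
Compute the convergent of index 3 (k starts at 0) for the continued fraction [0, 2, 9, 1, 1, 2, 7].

10/21

Using pₖ = aₖpₖ₋₁ + pₖ₋₂, qₖ = aₖqₖ₋₁ + qₖ₋₂ (with p₋₁=1, p₋₂=0, q₋₁=0, q₋₂=1):
  k=0: a=0, p=0, q=1
  k=1: a=2, p=1, q=2
  k=2: a=9, p=9, q=19
  k=3: a=1, p=10, q=21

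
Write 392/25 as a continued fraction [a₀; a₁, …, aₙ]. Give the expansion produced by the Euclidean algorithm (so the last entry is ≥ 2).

[15; 1, 2, 8]

392 = 15·25 + 17
25 = 1·17 + 8
17 = 2·8 + 1
8 = 8·1 + 0  (stop)
So 392/25 = [15; 1, 2, 8].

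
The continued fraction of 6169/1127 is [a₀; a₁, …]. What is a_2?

9

6169 = 5·1127 + 534   →  a_0 = 5
1127 = 2·534 + 59   →  a_1 = 2
534 = 9·59 + 3   →  a_2 = 9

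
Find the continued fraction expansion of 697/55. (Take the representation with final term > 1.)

[12; 1, 2, 18]

697 = 12*55 + 37
55 = 1*37 + 18
37 = 2*18 + 1
18 = 18*1 + 0  (stop)
So 697/55 = [12; 1, 2, 18].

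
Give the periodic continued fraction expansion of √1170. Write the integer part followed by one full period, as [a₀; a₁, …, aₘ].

a₀ = ⌊√1170⌋ = 34.

[34; 4, 1, 6, 1, 4, 68]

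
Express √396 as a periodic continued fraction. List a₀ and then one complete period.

a₀ = ⌊√396⌋ = 19.

[19; 1, 8, 1, 38]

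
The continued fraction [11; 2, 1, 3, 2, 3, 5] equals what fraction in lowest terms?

Using pₖ = aₖpₖ₋₁ + pₖ₋₂ and qₖ = aₖqₖ₋₁ + qₖ₋₂:
  k=0: a=11, p=11, q=1
  k=1: a=2, p=23, q=2
  k=2: a=1, p=34, q=3
  k=3: a=3, p=125, q=11
  k=4: a=2, p=284, q=25
  k=5: a=3, p=977, q=86
  k=6: a=5, p=5169, q=455

5169/455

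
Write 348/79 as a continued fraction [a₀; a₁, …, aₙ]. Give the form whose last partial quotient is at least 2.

348 = 4×79 + 32
79 = 2×32 + 15
32 = 2×15 + 2
15 = 7×2 + 1
2 = 2×1 + 0  (stop)
So 348/79 = [4; 2, 2, 7, 2].

[4; 2, 2, 7, 2]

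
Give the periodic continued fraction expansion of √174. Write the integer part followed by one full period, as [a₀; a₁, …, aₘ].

a₀ = ⌊√174⌋ = 13.
With m₀=0, d₀=1 and mₖ₊₁ = dₖaₖ − mₖ, dₖ₊₁ = (n − mₖ₊₁²)/dₖ, aₖ₊₁ = ⌊(a₀+mₖ₊₁)/dₖ₊₁⌋:
  k=1: m=13, d=5, a=5
  k=2: m=12, d=6, a=4
  k=3: m=12, d=5, a=5
  k=4: m=13, d=1, a=26
d=1 and a=2a₀=26 at k=4, so the next step gives (m, d) = (13, 5) again — its k=1 value — and the period has length 4.

[13; 5, 4, 5, 26]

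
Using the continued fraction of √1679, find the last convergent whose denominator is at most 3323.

√1679 = [40; 1, 39, 1, 80, …] (period length 4).
Convergents:
  p_0/q_0 = 40/1
  p_1/q_1 = 41/1
  p_2/q_2 = 1639/40
  p_3/q_3 = 1680/41
  p_4/q_4 = 136039/3320
  p_5/q_5 = 137719/3361
q_4 = 3320 ≤ 3323 < 3361 = q_5, so the answer is 136039/3320.

136039/3320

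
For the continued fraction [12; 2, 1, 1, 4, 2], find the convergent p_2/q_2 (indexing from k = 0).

37/3

Using pₖ = aₖpₖ₋₁ + pₖ₋₂, qₖ = aₖqₖ₋₁ + qₖ₋₂ (with p₋₁=1, p₋₂=0, q₋₁=0, q₋₂=1):
  k=0: a=12, p=12, q=1
  k=1: a=2, p=25, q=2
  k=2: a=1, p=37, q=3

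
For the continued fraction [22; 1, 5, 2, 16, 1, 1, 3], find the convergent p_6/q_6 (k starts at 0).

10075/441

Using pₖ = aₖpₖ₋₁ + pₖ₋₂, qₖ = aₖqₖ₋₁ + qₖ₋₂ (with p₋₁=1, p₋₂=0, q₋₁=0, q₋₂=1):
  k=0: a=22, p=22, q=1
  k=1: a=1, p=23, q=1
  k=2: a=5, p=137, q=6
  k=3: a=2, p=297, q=13
  k=4: a=16, p=4889, q=214
  k=5: a=1, p=5186, q=227
  k=6: a=1, p=10075, q=441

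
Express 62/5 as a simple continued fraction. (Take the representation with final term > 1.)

62 = 12*5 + 2
5 = 2*2 + 1
2 = 2*1 + 0  (stop)
So 62/5 = [12; 2, 2].

[12; 2, 2]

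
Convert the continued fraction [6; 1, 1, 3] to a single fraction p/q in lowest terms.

46/7

Fold from the inside: start with 3/1.
  1 + 1/3 = 4/3
  1 + 3/4 = 7/4
  6 + 4/7 = 46/7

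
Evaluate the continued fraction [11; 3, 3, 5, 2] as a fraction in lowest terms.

1311/116

Using pₖ = aₖpₖ₋₁ + pₖ₋₂ and qₖ = aₖqₖ₋₁ + qₖ₋₂:
  k=0: a=11, p=11, q=1
  k=1: a=3, p=34, q=3
  k=2: a=3, p=113, q=10
  k=3: a=5, p=599, q=53
  k=4: a=2, p=1311, q=116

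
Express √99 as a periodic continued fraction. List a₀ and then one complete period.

[9; 1, 18]

a₀ = ⌊√99⌋ = 9.
With m₀=0, d₀=1 and mₖ₊₁ = dₖaₖ − mₖ, dₖ₊₁ = (n − mₖ₊₁²)/dₖ, aₖ₊₁ = ⌊(a₀+mₖ₊₁)/dₖ₊₁⌋:
  k=1: m=9, d=18, a=1
  k=2: m=9, d=1, a=18
d=1 and a=2a₀=18 at k=2, so the next step gives (m, d) = (9, 18) again — its k=1 value — and the period has length 2.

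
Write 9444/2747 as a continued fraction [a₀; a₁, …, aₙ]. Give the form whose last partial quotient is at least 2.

[3; 2, 3, 1, 1, 8, 2, 9]

9444 = 3×2747 + 1203
2747 = 2×1203 + 341
1203 = 3×341 + 180
341 = 1×180 + 161
180 = 1×161 + 19
161 = 8×19 + 9
19 = 2×9 + 1
9 = 9×1 + 0  (stop)
So 9444/2747 = [3; 2, 3, 1, 1, 8, 2, 9].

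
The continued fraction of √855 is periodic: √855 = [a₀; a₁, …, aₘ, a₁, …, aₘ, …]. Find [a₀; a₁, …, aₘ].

[29; 4, 6, 4, 58]

a₀ = ⌊√855⌋ = 29.
With m₀=0, d₀=1 and mₖ₊₁ = dₖaₖ − mₖ, dₖ₊₁ = (n − mₖ₊₁²)/dₖ, aₖ₊₁ = ⌊(a₀+mₖ₊₁)/dₖ₊₁⌋:
  k=1: m=29, d=14, a=4
  k=2: m=27, d=9, a=6
  k=3: m=27, d=14, a=4
  k=4: m=29, d=1, a=58
d=1 and a=2a₀=58 at k=4, so the next step gives (m, d) = (29, 14) again — its k=1 value — and the period has length 4.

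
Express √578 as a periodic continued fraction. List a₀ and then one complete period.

[24; 24, 48]

a₀ = ⌊√578⌋ = 24.
With m₀=0, d₀=1 and mₖ₊₁ = dₖaₖ − mₖ, dₖ₊₁ = (n − mₖ₊₁²)/dₖ, aₖ₊₁ = ⌊(a₀+mₖ₊₁)/dₖ₊₁⌋:
  k=1: m=24, d=2, a=24
  k=2: m=24, d=1, a=48
d=1 and a=2a₀=48 at k=2, so the next step gives (m, d) = (24, 2) again — its k=1 value — and the period has length 2.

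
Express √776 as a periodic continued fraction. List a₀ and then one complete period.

[27; 1, 5, 1, 54]

a₀ = ⌊√776⌋ = 27.
With m₀=0, d₀=1 and mₖ₊₁ = dₖaₖ − mₖ, dₖ₊₁ = (n − mₖ₊₁²)/dₖ, aₖ₊₁ = ⌊(a₀+mₖ₊₁)/dₖ₊₁⌋:
  k=1: m=27, d=47, a=1
  k=2: m=20, d=8, a=5
  k=3: m=20, d=47, a=1
  k=4: m=27, d=1, a=54
d=1 and a=2a₀=54 at k=4, so the next step gives (m, d) = (27, 47) again — its k=1 value — and the period has length 4.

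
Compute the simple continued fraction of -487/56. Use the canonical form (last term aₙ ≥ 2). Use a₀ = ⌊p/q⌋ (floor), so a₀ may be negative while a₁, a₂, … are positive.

[-9; 3, 3, 2, 2]

-487 = -9*56 + 17
56 = 3*17 + 5
17 = 3*5 + 2
5 = 2*2 + 1
2 = 2*1 + 0  (stop)
So -487/56 = [-9; 3, 3, 2, 2].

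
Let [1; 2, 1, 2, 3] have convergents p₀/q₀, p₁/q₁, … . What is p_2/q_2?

Using pₖ = aₖpₖ₋₁ + pₖ₋₂, qₖ = aₖqₖ₋₁ + qₖ₋₂ (with p₋₁=1, p₋₂=0, q₋₁=0, q₋₂=1):
  k=0: a=1, p=1, q=1
  k=1: a=2, p=3, q=2
  k=2: a=1, p=4, q=3

4/3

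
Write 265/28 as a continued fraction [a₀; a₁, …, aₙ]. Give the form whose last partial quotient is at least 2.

[9; 2, 6, 2]

265 = 9·28 + 13
28 = 2·13 + 2
13 = 6·2 + 1
2 = 2·1 + 0  (stop)
So 265/28 = [9; 2, 6, 2].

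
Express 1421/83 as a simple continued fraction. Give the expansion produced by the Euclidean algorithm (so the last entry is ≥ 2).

1421 = 17·83 + 10
83 = 8·10 + 3
10 = 3·3 + 1
3 = 3·1 + 0  (stop)
So 1421/83 = [17; 8, 3, 3].

[17; 8, 3, 3]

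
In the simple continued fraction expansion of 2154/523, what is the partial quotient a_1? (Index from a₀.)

2154 = 4·523 + 62   →  a_0 = 4
523 = 8·62 + 27   →  a_1 = 8

8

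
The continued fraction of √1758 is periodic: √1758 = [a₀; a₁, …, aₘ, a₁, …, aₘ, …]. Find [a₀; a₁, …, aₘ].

[41; 1, 12, 1, 82]

a₀ = ⌊√1758⌋ = 41.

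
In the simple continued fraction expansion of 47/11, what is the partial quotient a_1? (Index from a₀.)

3

47 = 4·11 + 3   →  a_0 = 4
11 = 3·3 + 2   →  a_1 = 3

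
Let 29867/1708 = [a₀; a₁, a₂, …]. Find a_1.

29867 = 17·1708 + 831   →  a_0 = 17
1708 = 2·831 + 46   →  a_1 = 2

2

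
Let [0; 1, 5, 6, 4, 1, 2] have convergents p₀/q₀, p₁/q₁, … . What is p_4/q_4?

129/154

Using pₖ = aₖpₖ₋₁ + pₖ₋₂, qₖ = aₖqₖ₋₁ + qₖ₋₂ (with p₋₁=1, p₋₂=0, q₋₁=0, q₋₂=1):
  k=0: a=0, p=0, q=1
  k=1: a=1, p=1, q=1
  k=2: a=5, p=5, q=6
  k=3: a=6, p=31, q=37
  k=4: a=4, p=129, q=154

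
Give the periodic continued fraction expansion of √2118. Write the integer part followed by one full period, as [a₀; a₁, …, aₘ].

a₀ = ⌊√2118⌋ = 46.
With m₀=0, d₀=1 and mₖ₊₁ = dₖaₖ − mₖ, dₖ₊₁ = (n − mₖ₊₁²)/dₖ, aₖ₊₁ = ⌊(a₀+mₖ₊₁)/dₖ₊₁⌋:
  k=1: m=46, d=2, a=46
  k=2: m=46, d=1, a=92
d=1 and a=2a₀=92 at k=2, so the next step gives (m, d) = (46, 2) again — its k=1 value — and the period has length 2.

[46; 46, 92]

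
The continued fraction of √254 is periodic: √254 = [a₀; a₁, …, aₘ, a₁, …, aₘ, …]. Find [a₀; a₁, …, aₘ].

a₀ = ⌊√254⌋ = 15.

[15; 1, 14, 1, 30]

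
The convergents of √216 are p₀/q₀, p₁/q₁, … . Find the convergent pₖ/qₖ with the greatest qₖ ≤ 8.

√216 = [14; 1, 2, 3, 2, 1, 28, …] (period length 6).
Convergents:
  p_0/q_0 = 14/1
  p_1/q_1 = 15/1
  p_2/q_2 = 44/3
  p_3/q_3 = 147/10
q_2 = 3 ≤ 8 < 10 = q_3, so the answer is 44/3.

44/3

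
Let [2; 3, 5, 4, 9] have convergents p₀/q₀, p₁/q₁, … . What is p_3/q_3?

Using pₖ = aₖpₖ₋₁ + pₖ₋₂, qₖ = aₖqₖ₋₁ + qₖ₋₂ (with p₋₁=1, p₋₂=0, q₋₁=0, q₋₂=1):
  k=0: a=2, p=2, q=1
  k=1: a=3, p=7, q=3
  k=2: a=5, p=37, q=16
  k=3: a=4, p=155, q=67

155/67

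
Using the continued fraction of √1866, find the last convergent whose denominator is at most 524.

√1866 = [43; 5, 14, 5, 86, …] (period length 4).
Convergents:
  p_0/q_0 = 43/1
  p_1/q_1 = 216/5
  p_2/q_2 = 3067/71
  p_3/q_3 = 15551/360
  p_4/q_4 = 1340453/31031
q_3 = 360 ≤ 524 < 31031 = q_4, so the answer is 15551/360.

15551/360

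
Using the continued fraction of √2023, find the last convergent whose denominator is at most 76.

2024/45

√2023 = [44; 1, 43, 1, 88, …] (period length 4).
Convergents:
  p_0/q_0 = 44/1
  p_1/q_1 = 45/1
  p_2/q_2 = 1979/44
  p_3/q_3 = 2024/45
  p_4/q_4 = 180091/4004
q_3 = 45 ≤ 76 < 4004 = q_4, so the answer is 2024/45.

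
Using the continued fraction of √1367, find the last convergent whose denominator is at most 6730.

101195/2737

√1367 = [36; 1, 35, 1, 72, …] (period length 4).
Convergents:
  p_0/q_0 = 36/1
  p_1/q_1 = 37/1
  p_2/q_2 = 1331/36
  p_3/q_3 = 1368/37
  p_4/q_4 = 99827/2700
  p_5/q_5 = 101195/2737
  p_6/q_6 = 3641652/98495
q_5 = 2737 ≤ 6730 < 98495 = q_6, so the answer is 101195/2737.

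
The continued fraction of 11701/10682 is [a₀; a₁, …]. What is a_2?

11701 = 1·10682 + 1019   →  a_0 = 1
10682 = 10·1019 + 492   →  a_1 = 10
1019 = 2·492 + 35   →  a_2 = 2

2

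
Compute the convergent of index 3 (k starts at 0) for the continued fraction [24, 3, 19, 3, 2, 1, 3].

4306/177

Using pₖ = aₖpₖ₋₁ + pₖ₋₂, qₖ = aₖqₖ₋₁ + qₖ₋₂ (with p₋₁=1, p₋₂=0, q₋₁=0, q₋₂=1):
  k=0: a=24, p=24, q=1
  k=1: a=3, p=73, q=3
  k=2: a=19, p=1411, q=58
  k=3: a=3, p=4306, q=177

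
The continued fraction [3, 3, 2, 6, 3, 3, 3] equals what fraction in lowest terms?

Using pₖ = aₖpₖ₋₁ + pₖ₋₂ and qₖ = aₖqₖ₋₁ + qₖ₋₂:
  k=0: a=3, p=3, q=1
  k=1: a=3, p=10, q=3
  k=2: a=2, p=23, q=7
  k=3: a=6, p=148, q=45
  k=4: a=3, p=467, q=142
  k=5: a=3, p=1549, q=471
  k=6: a=3, p=5114, q=1555

5114/1555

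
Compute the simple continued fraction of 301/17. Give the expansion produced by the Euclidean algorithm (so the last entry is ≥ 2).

301 = 17×17 + 12
17 = 1×12 + 5
12 = 2×5 + 2
5 = 2×2 + 1
2 = 2×1 + 0  (stop)
So 301/17 = [17; 1, 2, 2, 2].

[17; 1, 2, 2, 2]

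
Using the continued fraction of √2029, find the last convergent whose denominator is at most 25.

1036/23

√2029 = [45; 22, 1, 1, 22, 90, …] (period length 5).
Convergents:
  p_0/q_0 = 45/1
  p_1/q_1 = 991/22
  p_2/q_2 = 1036/23
  p_3/q_3 = 2027/45
q_2 = 23 ≤ 25 < 45 = q_3, so the answer is 1036/23.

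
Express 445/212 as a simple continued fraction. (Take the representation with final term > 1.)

[2; 10, 10, 2]

445 = 2*212 + 21
212 = 10*21 + 2
21 = 10*2 + 1
2 = 2*1 + 0  (stop)
So 445/212 = [2; 10, 10, 2].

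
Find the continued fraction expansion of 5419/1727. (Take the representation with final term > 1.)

5419 = 3*1727 + 238
1727 = 7*238 + 61
238 = 3*61 + 55
61 = 1*55 + 6
55 = 9*6 + 1
6 = 6*1 + 0  (stop)
So 5419/1727 = [3; 7, 3, 1, 9, 6].

[3; 7, 3, 1, 9, 6]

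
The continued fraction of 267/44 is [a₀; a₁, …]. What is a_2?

1

267 = 6·44 + 3   →  a_0 = 6
44 = 14·3 + 2   →  a_1 = 14
3 = 1·2 + 1   →  a_2 = 1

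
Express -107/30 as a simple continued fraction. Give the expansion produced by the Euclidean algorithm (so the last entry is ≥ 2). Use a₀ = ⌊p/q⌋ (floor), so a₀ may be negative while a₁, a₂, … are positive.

[-4; 2, 3, 4]

-107 = -4*30 + 13
30 = 2*13 + 4
13 = 3*4 + 1
4 = 4*1 + 0  (stop)
So -107/30 = [-4; 2, 3, 4].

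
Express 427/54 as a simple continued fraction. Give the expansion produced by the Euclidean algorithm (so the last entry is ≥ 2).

427 = 7·54 + 49
54 = 1·49 + 5
49 = 9·5 + 4
5 = 1·4 + 1
4 = 4·1 + 0  (stop)
So 427/54 = [7; 1, 9, 1, 4].

[7; 1, 9, 1, 4]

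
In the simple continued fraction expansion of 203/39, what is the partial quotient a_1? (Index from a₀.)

4

203 = 5·39 + 8   →  a_0 = 5
39 = 4·8 + 7   →  a_1 = 4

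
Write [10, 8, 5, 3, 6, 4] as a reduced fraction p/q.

34810/3439

Using pₖ = aₖpₖ₋₁ + pₖ₋₂ and qₖ = aₖqₖ₋₁ + qₖ₋₂:
  k=0: a=10, p=10, q=1
  k=1: a=8, p=81, q=8
  k=2: a=5, p=415, q=41
  k=3: a=3, p=1326, q=131
  k=4: a=6, p=8371, q=827
  k=5: a=4, p=34810, q=3439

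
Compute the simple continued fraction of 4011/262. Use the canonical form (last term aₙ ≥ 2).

4011 = 15*262 + 81
262 = 3*81 + 19
81 = 4*19 + 5
19 = 3*5 + 4
5 = 1*4 + 1
4 = 4*1 + 0  (stop)
So 4011/262 = [15; 3, 4, 3, 1, 4].

[15; 3, 4, 3, 1, 4]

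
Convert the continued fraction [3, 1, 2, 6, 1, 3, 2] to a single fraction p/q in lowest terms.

707/192

Fold from the inside: start with 2/1.
  3 + 1/2 = 7/2
  1 + 2/7 = 9/7
  6 + 7/9 = 61/9
  2 + 9/61 = 131/61
  1 + 61/131 = 192/131
  3 + 131/192 = 707/192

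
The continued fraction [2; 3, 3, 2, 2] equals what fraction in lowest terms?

129/56

Using pₖ = aₖpₖ₋₁ + pₖ₋₂ and qₖ = aₖqₖ₋₁ + qₖ₋₂:
  k=0: a=2, p=2, q=1
  k=1: a=3, p=7, q=3
  k=2: a=3, p=23, q=10
  k=3: a=2, p=53, q=23
  k=4: a=2, p=129, q=56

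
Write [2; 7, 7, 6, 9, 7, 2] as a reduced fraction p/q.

Using pₖ = aₖpₖ₋₁ + pₖ₋₂ and qₖ = aₖqₖ₋₁ + qₖ₋₂:
  k=0: a=2, p=2, q=1
  k=1: a=7, p=15, q=7
  k=2: a=7, p=107, q=50
  k=3: a=6, p=657, q=307
  k=4: a=9, p=6020, q=2813
  k=5: a=7, p=42797, q=19998
  k=6: a=2, p=91614, q=42809

91614/42809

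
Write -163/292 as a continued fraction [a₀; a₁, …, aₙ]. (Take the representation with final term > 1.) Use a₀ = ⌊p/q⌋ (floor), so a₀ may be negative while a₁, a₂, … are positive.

[-1; 2, 3, 1, 3, 1, 6]

-163 = -1×292 + 129
292 = 2×129 + 34
129 = 3×34 + 27
34 = 1×27 + 7
27 = 3×7 + 6
7 = 1×6 + 1
6 = 6×1 + 0  (stop)
So -163/292 = [-1; 2, 3, 1, 3, 1, 6].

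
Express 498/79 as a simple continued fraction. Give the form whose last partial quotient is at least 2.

[6; 3, 3, 2, 3]

498 = 6·79 + 24
79 = 3·24 + 7
24 = 3·7 + 3
7 = 2·3 + 1
3 = 3·1 + 0  (stop)
So 498/79 = [6; 3, 3, 2, 3].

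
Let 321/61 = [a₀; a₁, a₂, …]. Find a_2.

321 = 5·61 + 16   →  a_0 = 5
61 = 3·16 + 13   →  a_1 = 3
16 = 1·13 + 3   →  a_2 = 1

1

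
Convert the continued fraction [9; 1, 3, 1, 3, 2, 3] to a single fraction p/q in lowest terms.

Fold from the inside: start with 3/1.
  2 + 1/3 = 7/3
  3 + 3/7 = 24/7
  1 + 7/24 = 31/24
  3 + 24/31 = 117/31
  1 + 31/117 = 148/117
  9 + 117/148 = 1449/148

1449/148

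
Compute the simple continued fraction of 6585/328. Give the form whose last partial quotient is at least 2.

[20; 13, 8, 3]

6585 = 20*328 + 25
328 = 13*25 + 3
25 = 8*3 + 1
3 = 3*1 + 0  (stop)
So 6585/328 = [20; 13, 8, 3].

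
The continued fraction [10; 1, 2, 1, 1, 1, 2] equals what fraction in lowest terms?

311/29

Using pₖ = aₖpₖ₋₁ + pₖ₋₂ and qₖ = aₖqₖ₋₁ + qₖ₋₂:
  k=0: a=10, p=10, q=1
  k=1: a=1, p=11, q=1
  k=2: a=2, p=32, q=3
  k=3: a=1, p=43, q=4
  k=4: a=1, p=75, q=7
  k=5: a=1, p=118, q=11
  k=6: a=2, p=311, q=29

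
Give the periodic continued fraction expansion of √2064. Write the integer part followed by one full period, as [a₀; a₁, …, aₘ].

a₀ = ⌊√2064⌋ = 45.
With m₀=0, d₀=1 and mₖ₊₁ = dₖaₖ − mₖ, dₖ₊₁ = (n − mₖ₊₁²)/dₖ, aₖ₊₁ = ⌊(a₀+mₖ₊₁)/dₖ₊₁⌋:
  k=1: m=45, d=39, a=2
  k=2: m=33, d=25, a=3
  k=3: m=42, d=12, a=7
  k=4: m=42, d=25, a=3
  k=5: m=33, d=39, a=2
  k=6: m=45, d=1, a=90
d=1 and a=2a₀=90 at k=6, so the next step gives (m, d) = (45, 39) again — its k=1 value — and the period has length 6.

[45; 2, 3, 7, 3, 2, 90]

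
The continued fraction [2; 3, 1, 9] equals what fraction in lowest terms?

Using pₖ = aₖpₖ₋₁ + pₖ₋₂ and qₖ = aₖqₖ₋₁ + qₖ₋₂:
  k=0: a=2, p=2, q=1
  k=1: a=3, p=7, q=3
  k=2: a=1, p=9, q=4
  k=3: a=9, p=88, q=39

88/39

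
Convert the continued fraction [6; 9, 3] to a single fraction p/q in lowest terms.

Fold from the inside: start with 3/1.
  9 + 1/3 = 28/3
  6 + 3/28 = 171/28

171/28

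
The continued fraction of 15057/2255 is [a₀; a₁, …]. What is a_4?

15057 = 6·2255 + 1527   →  a_0 = 6
2255 = 1·1527 + 728   →  a_1 = 1
1527 = 2·728 + 71   →  a_2 = 2
728 = 10·71 + 18   →  a_3 = 10
71 = 3·18 + 17   →  a_4 = 3

3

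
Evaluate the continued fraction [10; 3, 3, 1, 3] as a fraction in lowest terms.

505/49

Using pₖ = aₖpₖ₋₁ + pₖ₋₂ and qₖ = aₖqₖ₋₁ + qₖ₋₂:
  k=0: a=10, p=10, q=1
  k=1: a=3, p=31, q=3
  k=2: a=3, p=103, q=10
  k=3: a=1, p=134, q=13
  k=4: a=3, p=505, q=49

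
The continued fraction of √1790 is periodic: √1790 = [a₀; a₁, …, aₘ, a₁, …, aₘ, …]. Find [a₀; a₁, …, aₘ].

[42; 3, 4, 8, 4, 3, 84]

a₀ = ⌊√1790⌋ = 42.
With m₀=0, d₀=1 and mₖ₊₁ = dₖaₖ − mₖ, dₖ₊₁ = (n − mₖ₊₁²)/dₖ, aₖ₊₁ = ⌊(a₀+mₖ₊₁)/dₖ₊₁⌋:
  k=1: m=42, d=26, a=3
  k=2: m=36, d=19, a=4
  k=3: m=40, d=10, a=8
  k=4: m=40, d=19, a=4
  k=5: m=36, d=26, a=3
  k=6: m=42, d=1, a=84
d=1 and a=2a₀=84 at k=6, so the next step gives (m, d) = (42, 26) again — its k=1 value — and the period has length 6.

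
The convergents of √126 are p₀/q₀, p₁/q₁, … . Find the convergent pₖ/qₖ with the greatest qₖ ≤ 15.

√126 = [11; 4, 2, 4, 22, …] (period length 4).
Convergents:
  p_0/q_0 = 11/1
  p_1/q_1 = 45/4
  p_2/q_2 = 101/9
  p_3/q_3 = 449/40
q_2 = 9 ≤ 15 < 40 = q_3, so the answer is 101/9.

101/9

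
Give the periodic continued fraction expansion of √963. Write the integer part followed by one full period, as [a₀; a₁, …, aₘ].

[31; 31, 62]

a₀ = ⌊√963⌋ = 31.
With m₀=0, d₀=1 and mₖ₊₁ = dₖaₖ − mₖ, dₖ₊₁ = (n − mₖ₊₁²)/dₖ, aₖ₊₁ = ⌊(a₀+mₖ₊₁)/dₖ₊₁⌋:
  k=1: m=31, d=2, a=31
  k=2: m=31, d=1, a=62
d=1 and a=2a₀=62 at k=2, so the next step gives (m, d) = (31, 2) again — its k=1 value — and the period has length 2.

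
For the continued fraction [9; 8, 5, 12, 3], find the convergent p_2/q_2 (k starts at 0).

Using pₖ = aₖpₖ₋₁ + pₖ₋₂, qₖ = aₖqₖ₋₁ + qₖ₋₂ (with p₋₁=1, p₋₂=0, q₋₁=0, q₋₂=1):
  k=0: a=9, p=9, q=1
  k=1: a=8, p=73, q=8
  k=2: a=5, p=374, q=41

374/41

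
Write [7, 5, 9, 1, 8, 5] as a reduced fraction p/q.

Using pₖ = aₖpₖ₋₁ + pₖ₋₂ and qₖ = aₖqₖ₋₁ + qₖ₋₂:
  k=0: a=7, p=7, q=1
  k=1: a=5, p=36, q=5
  k=2: a=9, p=331, q=46
  k=3: a=1, p=367, q=51
  k=4: a=8, p=3267, q=454
  k=5: a=5, p=16702, q=2321

16702/2321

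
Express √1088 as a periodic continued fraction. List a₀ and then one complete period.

a₀ = ⌊√1088⌋ = 32.
With m₀=0, d₀=1 and mₖ₊₁ = dₖaₖ − mₖ, dₖ₊₁ = (n − mₖ₊₁²)/dₖ, aₖ₊₁ = ⌊(a₀+mₖ₊₁)/dₖ₊₁⌋:
  k=1: m=32, d=64, a=1
  k=2: m=32, d=1, a=64
d=1 and a=2a₀=64 at k=2, so the next step gives (m, d) = (32, 64) again — its k=1 value — and the period has length 2.

[32; 1, 64]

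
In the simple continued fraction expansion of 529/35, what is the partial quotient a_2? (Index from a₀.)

1

529 = 15·35 + 4   →  a_0 = 15
35 = 8·4 + 3   →  a_1 = 8
4 = 1·3 + 1   →  a_2 = 1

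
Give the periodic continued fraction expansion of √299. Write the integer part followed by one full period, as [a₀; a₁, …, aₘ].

a₀ = ⌊√299⌋ = 17.

[17; 3, 2, 3, 34]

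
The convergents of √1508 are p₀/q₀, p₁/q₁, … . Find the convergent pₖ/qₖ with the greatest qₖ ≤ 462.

17902/461

√1508 = [38; 1, 4, 1, 76, …] (period length 4).
Convergents:
  p_0/q_0 = 38/1
  p_1/q_1 = 39/1
  p_2/q_2 = 194/5
  p_3/q_3 = 233/6
  p_4/q_4 = 17902/461
  p_5/q_5 = 18135/467
q_4 = 461 ≤ 462 < 467 = q_5, so the answer is 17902/461.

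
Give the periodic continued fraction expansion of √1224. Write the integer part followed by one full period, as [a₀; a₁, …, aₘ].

[34; 1, 68]

a₀ = ⌊√1224⌋ = 34.
With m₀=0, d₀=1 and mₖ₊₁ = dₖaₖ − mₖ, dₖ₊₁ = (n − mₖ₊₁²)/dₖ, aₖ₊₁ = ⌊(a₀+mₖ₊₁)/dₖ₊₁⌋:
  k=1: m=34, d=68, a=1
  k=2: m=34, d=1, a=68
d=1 and a=2a₀=68 at k=2, so the next step gives (m, d) = (34, 68) again — its k=1 value — and the period has length 2.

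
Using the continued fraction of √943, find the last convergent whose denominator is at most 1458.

√943 = [30; 1, 2, 2, 2, 1, 60, …] (period length 6).
Convergents:
  p_0/q_0 = 30/1
  p_1/q_1 = 31/1
  p_2/q_2 = 92/3
  p_3/q_3 = 215/7
  p_4/q_4 = 522/17
  p_5/q_5 = 737/24
  p_6/q_6 = 44742/1457
  p_7/q_7 = 45479/1481
q_6 = 1457 ≤ 1458 < 1481 = q_7, so the answer is 44742/1457.

44742/1457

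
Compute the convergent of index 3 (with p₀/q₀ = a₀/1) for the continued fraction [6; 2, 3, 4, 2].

Using pₖ = aₖpₖ₋₁ + pₖ₋₂, qₖ = aₖqₖ₋₁ + qₖ₋₂ (with p₋₁=1, p₋₂=0, q₋₁=0, q₋₂=1):
  k=0: a=6, p=6, q=1
  k=1: a=2, p=13, q=2
  k=2: a=3, p=45, q=7
  k=3: a=4, p=193, q=30

193/30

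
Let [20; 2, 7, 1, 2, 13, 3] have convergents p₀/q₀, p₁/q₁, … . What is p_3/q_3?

348/17

Using pₖ = aₖpₖ₋₁ + pₖ₋₂, qₖ = aₖqₖ₋₁ + qₖ₋₂ (with p₋₁=1, p₋₂=0, q₋₁=0, q₋₂=1):
  k=0: a=20, p=20, q=1
  k=1: a=2, p=41, q=2
  k=2: a=7, p=307, q=15
  k=3: a=1, p=348, q=17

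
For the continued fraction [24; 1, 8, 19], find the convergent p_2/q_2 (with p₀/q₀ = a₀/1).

224/9

Using pₖ = aₖpₖ₋₁ + pₖ₋₂, qₖ = aₖqₖ₋₁ + qₖ₋₂ (with p₋₁=1, p₋₂=0, q₋₁=0, q₋₂=1):
  k=0: a=24, p=24, q=1
  k=1: a=1, p=25, q=1
  k=2: a=8, p=224, q=9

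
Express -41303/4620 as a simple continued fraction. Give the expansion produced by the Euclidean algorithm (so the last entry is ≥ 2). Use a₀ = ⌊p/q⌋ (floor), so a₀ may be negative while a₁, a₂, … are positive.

-41303 = -9·4620 + 277
4620 = 16·277 + 188
277 = 1·188 + 89
188 = 2·89 + 10
89 = 8·10 + 9
10 = 1·9 + 1
9 = 9·1 + 0  (stop)
So -41303/4620 = [-9; 16, 1, 2, 8, 1, 9].

[-9; 16, 1, 2, 8, 1, 9]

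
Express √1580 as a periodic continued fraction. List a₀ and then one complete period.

a₀ = ⌊√1580⌋ = 39.
With m₀=0, d₀=1 and mₖ₊₁ = dₖaₖ − mₖ, dₖ₊₁ = (n − mₖ₊₁²)/dₖ, aₖ₊₁ = ⌊(a₀+mₖ₊₁)/dₖ₊₁⌋:
  k=1: m=39, d=59, a=1
  k=2: m=20, d=20, a=2
  k=3: m=20, d=59, a=1
  k=4: m=39, d=1, a=78
d=1 and a=2a₀=78 at k=4, so the next step gives (m, d) = (39, 59) again — its k=1 value — and the period has length 4.

[39; 1, 2, 1, 78]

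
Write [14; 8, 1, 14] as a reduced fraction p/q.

Using pₖ = aₖpₖ₋₁ + pₖ₋₂ and qₖ = aₖqₖ₋₁ + qₖ₋₂:
  k=0: a=14, p=14, q=1
  k=1: a=8, p=113, q=8
  k=2: a=1, p=127, q=9
  k=3: a=14, p=1891, q=134

1891/134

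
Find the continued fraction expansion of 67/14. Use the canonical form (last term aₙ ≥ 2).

67 = 4×14 + 11
14 = 1×11 + 3
11 = 3×3 + 2
3 = 1×2 + 1
2 = 2×1 + 0  (stop)
So 67/14 = [4; 1, 3, 1, 2].

[4; 1, 3, 1, 2]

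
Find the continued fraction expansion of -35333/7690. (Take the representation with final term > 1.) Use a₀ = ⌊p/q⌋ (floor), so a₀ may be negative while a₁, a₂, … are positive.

-35333 = -5*7690 + 3117
7690 = 2*3117 + 1456
3117 = 2*1456 + 205
1456 = 7*205 + 21
205 = 9*21 + 16
21 = 1*16 + 5
16 = 3*5 + 1
5 = 5*1 + 0  (stop)
So -35333/7690 = [-5; 2, 2, 7, 9, 1, 3, 5].

[-5; 2, 2, 7, 9, 1, 3, 5]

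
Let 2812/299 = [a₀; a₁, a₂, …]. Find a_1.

2812 = 9·299 + 121   →  a_0 = 9
299 = 2·121 + 57   →  a_1 = 2

2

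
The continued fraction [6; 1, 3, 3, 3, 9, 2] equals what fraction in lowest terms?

Fold from the inside: start with 2/1.
  9 + 1/2 = 19/2
  3 + 2/19 = 59/19
  3 + 19/59 = 196/59
  3 + 59/196 = 647/196
  1 + 196/647 = 843/647
  6 + 647/843 = 5705/843

5705/843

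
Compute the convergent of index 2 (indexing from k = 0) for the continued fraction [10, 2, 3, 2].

73/7

Using pₖ = aₖpₖ₋₁ + pₖ₋₂, qₖ = aₖqₖ₋₁ + qₖ₋₂ (with p₋₁=1, p₋₂=0, q₋₁=0, q₋₂=1):
  k=0: a=10, p=10, q=1
  k=1: a=2, p=21, q=2
  k=2: a=3, p=73, q=7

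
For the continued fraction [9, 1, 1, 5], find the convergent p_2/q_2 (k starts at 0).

19/2

Using pₖ = aₖpₖ₋₁ + pₖ₋₂, qₖ = aₖqₖ₋₁ + qₖ₋₂ (with p₋₁=1, p₋₂=0, q₋₁=0, q₋₂=1):
  k=0: a=9, p=9, q=1
  k=1: a=1, p=10, q=1
  k=2: a=1, p=19, q=2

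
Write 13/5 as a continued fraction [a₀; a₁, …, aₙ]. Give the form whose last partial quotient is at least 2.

13 = 2·5 + 3
5 = 1·3 + 2
3 = 1·2 + 1
2 = 2·1 + 0  (stop)
So 13/5 = [2; 1, 1, 2].

[2; 1, 1, 2]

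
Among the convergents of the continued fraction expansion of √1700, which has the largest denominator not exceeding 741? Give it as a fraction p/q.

10885/264

√1700 = [41; 4, 3, 20, 3, 4, 82, …] (period length 6).
Convergents:
  p_0/q_0 = 41/1
  p_1/q_1 = 165/4
  p_2/q_2 = 536/13
  p_3/q_3 = 10885/264
  p_4/q_4 = 33191/805
q_3 = 264 ≤ 741 < 805 = q_4, so the answer is 10885/264.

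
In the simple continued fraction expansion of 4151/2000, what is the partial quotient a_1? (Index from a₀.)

4151 = 2·2000 + 151   →  a_0 = 2
2000 = 13·151 + 37   →  a_1 = 13

13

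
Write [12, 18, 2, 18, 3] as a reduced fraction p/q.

Using pₖ = aₖpₖ₋₁ + pₖ₋₂ and qₖ = aₖqₖ₋₁ + qₖ₋₂:
  k=0: a=12, p=12, q=1
  k=1: a=18, p=217, q=18
  k=2: a=2, p=446, q=37
  k=3: a=18, p=8245, q=684
  k=4: a=3, p=25181, q=2089

25181/2089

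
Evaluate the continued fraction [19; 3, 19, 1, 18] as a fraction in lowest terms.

22343/1156

Using pₖ = aₖpₖ₋₁ + pₖ₋₂ and qₖ = aₖqₖ₋₁ + qₖ₋₂:
  k=0: a=19, p=19, q=1
  k=1: a=3, p=58, q=3
  k=2: a=19, p=1121, q=58
  k=3: a=1, p=1179, q=61
  k=4: a=18, p=22343, q=1156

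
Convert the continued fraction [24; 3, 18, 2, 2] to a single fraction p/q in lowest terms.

6836/281

Using pₖ = aₖpₖ₋₁ + pₖ₋₂ and qₖ = aₖqₖ₋₁ + qₖ₋₂:
  k=0: a=24, p=24, q=1
  k=1: a=3, p=73, q=3
  k=2: a=18, p=1338, q=55
  k=3: a=2, p=2749, q=113
  k=4: a=2, p=6836, q=281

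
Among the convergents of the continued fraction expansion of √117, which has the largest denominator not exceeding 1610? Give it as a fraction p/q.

√117 = [10; 1, 4, 2, 4, 1, 20, …] (period length 6).
Convergents:
  p_0/q_0 = 10/1
  p_1/q_1 = 11/1
  p_2/q_2 = 54/5
  p_3/q_3 = 119/11
  p_4/q_4 = 530/49
  p_5/q_5 = 649/60
  p_6/q_6 = 13510/1249
  p_7/q_7 = 14159/1309
  p_8/q_8 = 70146/6485
q_7 = 1309 ≤ 1610 < 6485 = q_8, so the answer is 14159/1309.

14159/1309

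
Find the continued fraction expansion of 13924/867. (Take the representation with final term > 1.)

[16; 16, 1, 2, 17]

13924 = 16·867 + 52
867 = 16·52 + 35
52 = 1·35 + 17
35 = 2·17 + 1
17 = 17·1 + 0  (stop)
So 13924/867 = [16; 16, 1, 2, 17].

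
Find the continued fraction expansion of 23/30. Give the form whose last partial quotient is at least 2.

[0; 1, 3, 3, 2]

23 = 0×30 + 23
30 = 1×23 + 7
23 = 3×7 + 2
7 = 3×2 + 1
2 = 2×1 + 0  (stop)
So 23/30 = [0; 1, 3, 3, 2].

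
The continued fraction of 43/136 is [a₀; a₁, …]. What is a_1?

3

43 = 0·136 + 43   →  a_0 = 0
136 = 3·43 + 7   →  a_1 = 3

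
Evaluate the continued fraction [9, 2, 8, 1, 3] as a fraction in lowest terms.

701/74

Using pₖ = aₖpₖ₋₁ + pₖ₋₂ and qₖ = aₖqₖ₋₁ + qₖ₋₂:
  k=0: a=9, p=9, q=1
  k=1: a=2, p=19, q=2
  k=2: a=8, p=161, q=17
  k=3: a=1, p=180, q=19
  k=4: a=3, p=701, q=74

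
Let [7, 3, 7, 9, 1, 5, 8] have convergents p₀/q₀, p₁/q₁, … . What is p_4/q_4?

Using pₖ = aₖpₖ₋₁ + pₖ₋₂, qₖ = aₖqₖ₋₁ + qₖ₋₂ (with p₋₁=1, p₋₂=0, q₋₁=0, q₋₂=1):
  k=0: a=7, p=7, q=1
  k=1: a=3, p=22, q=3
  k=2: a=7, p=161, q=22
  k=3: a=9, p=1471, q=201
  k=4: a=1, p=1632, q=223

1632/223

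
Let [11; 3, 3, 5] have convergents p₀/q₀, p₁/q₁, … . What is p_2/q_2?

113/10

Using pₖ = aₖpₖ₋₁ + pₖ₋₂, qₖ = aₖqₖ₋₁ + qₖ₋₂ (with p₋₁=1, p₋₂=0, q₋₁=0, q₋₂=1):
  k=0: a=11, p=11, q=1
  k=1: a=3, p=34, q=3
  k=2: a=3, p=113, q=10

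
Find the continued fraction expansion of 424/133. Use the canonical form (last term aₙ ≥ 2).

424 = 3·133 + 25
133 = 5·25 + 8
25 = 3·8 + 1
8 = 8·1 + 0  (stop)
So 424/133 = [3; 5, 3, 8].

[3; 5, 3, 8]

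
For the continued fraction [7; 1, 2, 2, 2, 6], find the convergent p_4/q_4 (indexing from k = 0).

131/17

Using pₖ = aₖpₖ₋₁ + pₖ₋₂, qₖ = aₖqₖ₋₁ + qₖ₋₂ (with p₋₁=1, p₋₂=0, q₋₁=0, q₋₂=1):
  k=0: a=7, p=7, q=1
  k=1: a=1, p=8, q=1
  k=2: a=2, p=23, q=3
  k=3: a=2, p=54, q=7
  k=4: a=2, p=131, q=17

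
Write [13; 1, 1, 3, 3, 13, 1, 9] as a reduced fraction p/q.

44318/3267

Fold from the inside: start with 9/1.
  1 + 1/9 = 10/9
  13 + 9/10 = 139/10
  3 + 10/139 = 427/139
  3 + 139/427 = 1420/427
  1 + 427/1420 = 1847/1420
  1 + 1420/1847 = 3267/1847
  13 + 1847/3267 = 44318/3267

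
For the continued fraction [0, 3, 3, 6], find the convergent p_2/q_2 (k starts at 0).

3/10

Using pₖ = aₖpₖ₋₁ + pₖ₋₂, qₖ = aₖqₖ₋₁ + qₖ₋₂ (with p₋₁=1, p₋₂=0, q₋₁=0, q₋₂=1):
  k=0: a=0, p=0, q=1
  k=1: a=3, p=1, q=3
  k=2: a=3, p=3, q=10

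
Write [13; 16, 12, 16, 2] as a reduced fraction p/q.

83611/6401

Fold from the inside: start with 2/1.
  16 + 1/2 = 33/2
  12 + 2/33 = 398/33
  16 + 33/398 = 6401/398
  13 + 398/6401 = 83611/6401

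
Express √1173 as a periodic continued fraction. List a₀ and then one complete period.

a₀ = ⌊√1173⌋ = 34.
With m₀=0, d₀=1 and mₖ₊₁ = dₖaₖ − mₖ, dₖ₊₁ = (n − mₖ₊₁²)/dₖ, aₖ₊₁ = ⌊(a₀+mₖ₊₁)/dₖ₊₁⌋:
  k=1: m=34, d=17, a=4
  k=2: m=34, d=1, a=68
d=1 and a=2a₀=68 at k=2, so the next step gives (m, d) = (34, 17) again — its k=1 value — and the period has length 2.

[34; 4, 68]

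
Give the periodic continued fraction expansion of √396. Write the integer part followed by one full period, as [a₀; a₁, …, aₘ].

a₀ = ⌊√396⌋ = 19.
With m₀=0, d₀=1 and mₖ₊₁ = dₖaₖ − mₖ, dₖ₊₁ = (n − mₖ₊₁²)/dₖ, aₖ₊₁ = ⌊(a₀+mₖ₊₁)/dₖ₊₁⌋:
  k=1: m=19, d=35, a=1
  k=2: m=16, d=4, a=8
  k=3: m=16, d=35, a=1
  k=4: m=19, d=1, a=38
d=1 and a=2a₀=38 at k=4, so the next step gives (m, d) = (19, 35) again — its k=1 value — and the period has length 4.

[19; 1, 8, 1, 38]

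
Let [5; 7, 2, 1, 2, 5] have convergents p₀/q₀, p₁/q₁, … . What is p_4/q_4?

303/59

Using pₖ = aₖpₖ₋₁ + pₖ₋₂, qₖ = aₖqₖ₋₁ + qₖ₋₂ (with p₋₁=1, p₋₂=0, q₋₁=0, q₋₂=1):
  k=0: a=5, p=5, q=1
  k=1: a=7, p=36, q=7
  k=2: a=2, p=77, q=15
  k=3: a=1, p=113, q=22
  k=4: a=2, p=303, q=59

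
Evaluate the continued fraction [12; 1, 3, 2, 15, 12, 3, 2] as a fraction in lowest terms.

Fold from the inside: start with 2/1.
  3 + 1/2 = 7/2
  12 + 2/7 = 86/7
  15 + 7/86 = 1297/86
  2 + 86/1297 = 2680/1297
  3 + 1297/2680 = 9337/2680
  1 + 2680/9337 = 12017/9337
  12 + 9337/12017 = 153541/12017

153541/12017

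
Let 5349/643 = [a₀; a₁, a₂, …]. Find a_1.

5349 = 8·643 + 205   →  a_0 = 8
643 = 3·205 + 28   →  a_1 = 3

3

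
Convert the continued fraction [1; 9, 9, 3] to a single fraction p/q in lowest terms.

283/255

Fold from the inside: start with 3/1.
  9 + 1/3 = 28/3
  9 + 3/28 = 255/28
  1 + 28/255 = 283/255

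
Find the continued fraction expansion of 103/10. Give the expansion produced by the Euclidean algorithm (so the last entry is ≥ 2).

103 = 10·10 + 3
10 = 3·3 + 1
3 = 3·1 + 0  (stop)
So 103/10 = [10; 3, 3].

[10; 3, 3]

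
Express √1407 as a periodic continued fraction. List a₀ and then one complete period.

a₀ = ⌊√1407⌋ = 37.

[37; 1, 1, 24, 1, 1, 74]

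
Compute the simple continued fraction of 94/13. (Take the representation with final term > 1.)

94 = 7*13 + 3
13 = 4*3 + 1
3 = 3*1 + 0  (stop)
So 94/13 = [7; 4, 3].

[7; 4, 3]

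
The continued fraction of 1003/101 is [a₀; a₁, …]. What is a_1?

1003 = 9·101 + 94   →  a_0 = 9
101 = 1·94 + 7   →  a_1 = 1

1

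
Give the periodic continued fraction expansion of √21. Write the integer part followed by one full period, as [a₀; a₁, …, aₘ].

[4; 1, 1, 2, 1, 1, 8]

a₀ = ⌊√21⌋ = 4.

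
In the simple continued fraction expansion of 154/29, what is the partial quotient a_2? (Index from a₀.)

4

154 = 5·29 + 9   →  a_0 = 5
29 = 3·9 + 2   →  a_1 = 3
9 = 4·2 + 1   →  a_2 = 4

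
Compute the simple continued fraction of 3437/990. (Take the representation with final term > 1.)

3437 = 3·990 + 467
990 = 2·467 + 56
467 = 8·56 + 19
56 = 2·19 + 18
19 = 1·18 + 1
18 = 18·1 + 0  (stop)
So 3437/990 = [3; 2, 8, 2, 1, 18].

[3; 2, 8, 2, 1, 18]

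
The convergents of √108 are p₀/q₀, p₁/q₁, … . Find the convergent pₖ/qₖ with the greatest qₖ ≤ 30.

√108 = [10; 2, 1, 1, 4, 1, 1, 2, 20, …] (period length 8).
Convergents:
  p_0/q_0 = 10/1
  p_1/q_1 = 21/2
  p_2/q_2 = 31/3
  p_3/q_3 = 52/5
  p_4/q_4 = 239/23
  p_5/q_5 = 291/28
  p_6/q_6 = 530/51
q_5 = 28 ≤ 30 < 51 = q_6, so the answer is 291/28.

291/28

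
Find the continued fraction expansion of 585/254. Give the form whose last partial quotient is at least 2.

[2; 3, 3, 2, 1, 7]

585 = 2·254 + 77
254 = 3·77 + 23
77 = 3·23 + 8
23 = 2·8 + 7
8 = 1·7 + 1
7 = 7·1 + 0  (stop)
So 585/254 = [2; 3, 3, 2, 1, 7].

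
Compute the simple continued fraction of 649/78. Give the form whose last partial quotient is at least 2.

649 = 8×78 + 25
78 = 3×25 + 3
25 = 8×3 + 1
3 = 3×1 + 0  (stop)
So 649/78 = [8; 3, 8, 3].

[8; 3, 8, 3]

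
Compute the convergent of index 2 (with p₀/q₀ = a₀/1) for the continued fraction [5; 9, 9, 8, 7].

419/82

Using pₖ = aₖpₖ₋₁ + pₖ₋₂, qₖ = aₖqₖ₋₁ + qₖ₋₂ (with p₋₁=1, p₋₂=0, q₋₁=0, q₋₂=1):
  k=0: a=5, p=5, q=1
  k=1: a=9, p=46, q=9
  k=2: a=9, p=419, q=82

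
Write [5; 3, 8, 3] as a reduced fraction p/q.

Using pₖ = aₖpₖ₋₁ + pₖ₋₂ and qₖ = aₖqₖ₋₁ + qₖ₋₂:
  k=0: a=5, p=5, q=1
  k=1: a=3, p=16, q=3
  k=2: a=8, p=133, q=25
  k=3: a=3, p=415, q=78

415/78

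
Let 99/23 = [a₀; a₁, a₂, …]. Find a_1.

99 = 4·23 + 7   →  a_0 = 4
23 = 3·7 + 2   →  a_1 = 3

3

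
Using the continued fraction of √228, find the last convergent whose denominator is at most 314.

√228 = [15; 10, 30, …] (period length 2).
Convergents:
  p_0/q_0 = 15/1
  p_1/q_1 = 151/10
  p_2/q_2 = 4545/301
  p_3/q_3 = 45601/3020
q_2 = 301 ≤ 314 < 3020 = q_3, so the answer is 4545/301.

4545/301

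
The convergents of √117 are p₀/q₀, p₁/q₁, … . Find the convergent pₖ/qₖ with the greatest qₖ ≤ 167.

649/60

√117 = [10; 1, 4, 2, 4, 1, 20, …] (period length 6).
Convergents:
  p_0/q_0 = 10/1
  p_1/q_1 = 11/1
  p_2/q_2 = 54/5
  p_3/q_3 = 119/11
  p_4/q_4 = 530/49
  p_5/q_5 = 649/60
  p_6/q_6 = 13510/1249
q_5 = 60 ≤ 167 < 1249 = q_6, so the answer is 649/60.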